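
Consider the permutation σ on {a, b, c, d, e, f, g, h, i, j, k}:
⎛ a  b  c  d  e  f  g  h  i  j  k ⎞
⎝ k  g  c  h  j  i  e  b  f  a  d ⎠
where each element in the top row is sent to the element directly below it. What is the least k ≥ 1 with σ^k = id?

Decomposing into disjoint cycles gives cycle lengths 8, 2, 1.
The order is lcm(8, 2) = 8.

8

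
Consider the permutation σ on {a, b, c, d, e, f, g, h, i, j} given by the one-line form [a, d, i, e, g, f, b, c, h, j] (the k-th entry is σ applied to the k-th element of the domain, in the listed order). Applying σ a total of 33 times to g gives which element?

Tracing g → b → … returns to g after 4 steps, so g lies in a 4-cycle (b, d, e, g).
On a 4-cycle, σ^4 is the identity, so σ^33 = σ^1 there (33 ≡ 1 mod 4).
Stepping 1 place around the cycle: g → b.

b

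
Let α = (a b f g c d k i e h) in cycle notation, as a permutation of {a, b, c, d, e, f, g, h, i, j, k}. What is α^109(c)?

g

c lies in the 10-cycle (a b f g c d k i e h).
Powers repeat with period 10 on this cycle, and 109 mod 10 = 9, so α^109(c) = α^9(c).
Stepping 9 places around the cycle: c → d → k → i → e → h → a → b → f → g.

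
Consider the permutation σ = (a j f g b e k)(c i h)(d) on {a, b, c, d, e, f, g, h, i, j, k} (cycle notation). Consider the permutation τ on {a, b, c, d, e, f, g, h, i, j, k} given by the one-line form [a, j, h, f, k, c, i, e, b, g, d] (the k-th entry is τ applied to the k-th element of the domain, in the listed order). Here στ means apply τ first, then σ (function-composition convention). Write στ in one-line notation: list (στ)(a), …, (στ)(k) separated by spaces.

j f c g a i h k e b d

(στ)(x) = σ(τ(x)). Computing each image: σ(τ(a)) = σ(a) = j, σ(τ(b)) = σ(j) = f, σ(τ(c)) = σ(h) = c, σ(τ(d)) = σ(f) = g, σ(τ(e)) = σ(k) = a, σ(τ(f)) = σ(c) = i, σ(τ(g)) = σ(i) = h, σ(τ(h)) = σ(e) = k, σ(τ(i)) = σ(b) = e, σ(τ(j)) = σ(g) = b, σ(τ(k)) = σ(d) = d.
Hence στ = [j f c g a i h k e b d].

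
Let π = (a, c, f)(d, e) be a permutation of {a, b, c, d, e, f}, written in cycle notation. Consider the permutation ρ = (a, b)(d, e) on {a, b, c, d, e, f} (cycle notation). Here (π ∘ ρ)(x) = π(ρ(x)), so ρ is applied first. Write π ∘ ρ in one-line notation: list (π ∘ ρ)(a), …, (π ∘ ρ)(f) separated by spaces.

b c f d e a

(π ∘ ρ)(x) = π(ρ(x)). Computing each image: π(ρ(a)) = π(b) = b, π(ρ(b)) = π(a) = c, π(ρ(c)) = π(c) = f, π(ρ(d)) = π(e) = d, π(ρ(e)) = π(d) = e, π(ρ(f)) = π(f) = a.
Hence π ∘ ρ = [b c f d e a].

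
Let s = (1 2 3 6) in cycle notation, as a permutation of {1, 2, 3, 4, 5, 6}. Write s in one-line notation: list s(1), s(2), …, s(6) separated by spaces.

2 3 6 4 5 1

Image by image: 1→2, 2→3, 3→6, 4→4, 5→5, 6→1.
So the one-line form is 2 3 6 4 5 1.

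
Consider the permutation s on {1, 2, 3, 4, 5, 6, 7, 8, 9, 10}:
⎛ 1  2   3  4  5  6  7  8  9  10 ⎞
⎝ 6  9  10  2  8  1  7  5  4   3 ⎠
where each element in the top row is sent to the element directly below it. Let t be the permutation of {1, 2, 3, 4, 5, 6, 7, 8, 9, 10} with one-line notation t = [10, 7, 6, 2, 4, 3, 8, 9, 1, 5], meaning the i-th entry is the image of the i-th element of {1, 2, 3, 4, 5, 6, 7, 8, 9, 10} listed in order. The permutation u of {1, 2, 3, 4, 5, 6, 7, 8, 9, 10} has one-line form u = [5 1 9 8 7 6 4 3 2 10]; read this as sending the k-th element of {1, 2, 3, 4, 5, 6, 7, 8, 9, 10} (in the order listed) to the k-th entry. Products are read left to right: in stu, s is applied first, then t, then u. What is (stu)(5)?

2

Chase 5: s(5) = 8; t(8) = 9; u(9) = 2. Hence (stu)(5) = 2.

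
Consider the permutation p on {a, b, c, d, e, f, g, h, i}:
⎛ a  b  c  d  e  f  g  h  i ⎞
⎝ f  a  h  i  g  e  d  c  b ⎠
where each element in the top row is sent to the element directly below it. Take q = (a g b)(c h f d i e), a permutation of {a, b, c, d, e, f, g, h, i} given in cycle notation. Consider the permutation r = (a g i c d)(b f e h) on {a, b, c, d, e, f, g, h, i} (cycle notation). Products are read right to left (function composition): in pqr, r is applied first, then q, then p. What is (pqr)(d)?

(pqr)(d) = p(q(r(d))). r(d) = a, then q(a) = g, then p(g) = d, so the result is d.

d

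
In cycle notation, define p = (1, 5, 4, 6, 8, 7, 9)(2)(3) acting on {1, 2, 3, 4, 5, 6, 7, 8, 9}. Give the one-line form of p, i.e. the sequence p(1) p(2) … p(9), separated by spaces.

Image by image: 1↦5, 2↦2, 3↦3, 4↦6, 5↦4, 6↦8, 7↦9, 8↦7, 9↦1.
So the one-line form is 5 2 3 6 4 8 9 7 1.

5 2 3 6 4 8 9 7 1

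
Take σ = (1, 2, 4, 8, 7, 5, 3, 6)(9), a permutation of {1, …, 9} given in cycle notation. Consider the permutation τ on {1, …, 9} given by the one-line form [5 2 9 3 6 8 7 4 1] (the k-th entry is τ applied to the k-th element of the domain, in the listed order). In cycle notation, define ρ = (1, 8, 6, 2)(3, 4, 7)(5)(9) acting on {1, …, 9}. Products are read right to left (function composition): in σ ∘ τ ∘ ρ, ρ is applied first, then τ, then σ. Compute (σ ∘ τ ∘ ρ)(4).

5

(σ ∘ τ ∘ ρ)(4) = σ(τ(ρ(4))). ρ(4) = 7, then τ(7) = 7, then σ(7) = 5, so the result is 5.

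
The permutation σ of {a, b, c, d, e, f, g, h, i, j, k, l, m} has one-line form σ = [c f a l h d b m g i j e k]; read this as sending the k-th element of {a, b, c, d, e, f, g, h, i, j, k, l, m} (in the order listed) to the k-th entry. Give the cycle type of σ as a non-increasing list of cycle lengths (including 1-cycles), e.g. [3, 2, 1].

[11, 2]

The disjoint cycles are (a, c)(b, f, d, l, e, h, m, k, j, i, g), with lengths 11, 2 in non-increasing order.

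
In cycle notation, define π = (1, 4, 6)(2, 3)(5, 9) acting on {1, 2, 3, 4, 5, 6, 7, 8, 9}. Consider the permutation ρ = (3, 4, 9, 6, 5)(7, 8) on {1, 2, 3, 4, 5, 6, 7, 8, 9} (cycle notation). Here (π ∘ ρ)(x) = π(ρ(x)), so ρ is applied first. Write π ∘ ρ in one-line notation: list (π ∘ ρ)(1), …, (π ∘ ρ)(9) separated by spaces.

4 3 6 5 2 9 8 7 1

For each element, apply ρ then π: 1 → 1 → 4; 2 → 2 → 3; 3 → 4 → 6; 4 → 9 → 5; 5 → 3 → 2; 6 → 5 → 9; 7 → 8 → 8; 8 → 7 → 7; 9 → 6 → 1.
So π ∘ ρ in one-line form is 4 3 6 5 2 9 8 7 1.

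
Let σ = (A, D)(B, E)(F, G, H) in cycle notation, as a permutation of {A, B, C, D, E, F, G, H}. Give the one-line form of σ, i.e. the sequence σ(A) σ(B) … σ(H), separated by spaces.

Image by image: A↦D, B↦E, C↦C, D↦A, E↦B, F↦G, G↦H, H↦F.
So the one-line form is D E C A B G H F.

D E C A B G H F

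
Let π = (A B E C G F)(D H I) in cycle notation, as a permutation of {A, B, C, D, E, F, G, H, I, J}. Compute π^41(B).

B lies in the 6-cycle (A B E C G F).
Powers repeat with period 6 on this cycle, and 41 mod 6 = 5, so π^41(B) = π^5(B).
Stepping 5 places around the cycle: B → E → C → G → F → A.

A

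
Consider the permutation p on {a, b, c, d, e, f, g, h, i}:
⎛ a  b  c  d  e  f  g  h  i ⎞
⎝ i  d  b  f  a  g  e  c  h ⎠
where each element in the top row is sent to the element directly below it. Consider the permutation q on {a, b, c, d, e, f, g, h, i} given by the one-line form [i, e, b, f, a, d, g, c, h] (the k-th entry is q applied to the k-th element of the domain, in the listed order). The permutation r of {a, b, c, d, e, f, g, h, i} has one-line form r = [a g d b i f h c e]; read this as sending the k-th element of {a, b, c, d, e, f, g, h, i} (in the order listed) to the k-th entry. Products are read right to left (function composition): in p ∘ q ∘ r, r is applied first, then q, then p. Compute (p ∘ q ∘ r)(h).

d

(p ∘ q ∘ r)(h) = p(q(r(h))). r(h) = c, then q(c) = b, then p(b) = d, so the result is d.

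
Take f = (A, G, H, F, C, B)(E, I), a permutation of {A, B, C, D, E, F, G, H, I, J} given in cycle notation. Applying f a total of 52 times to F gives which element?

F lies in the 6-cycle (A, G, H, F, C, B).
Since the cycle has length 6, f^52 acts on it the same as f^4 (52 mod 6 = 4).
Stepping 4 places around the cycle: F → C → B → A → G.

G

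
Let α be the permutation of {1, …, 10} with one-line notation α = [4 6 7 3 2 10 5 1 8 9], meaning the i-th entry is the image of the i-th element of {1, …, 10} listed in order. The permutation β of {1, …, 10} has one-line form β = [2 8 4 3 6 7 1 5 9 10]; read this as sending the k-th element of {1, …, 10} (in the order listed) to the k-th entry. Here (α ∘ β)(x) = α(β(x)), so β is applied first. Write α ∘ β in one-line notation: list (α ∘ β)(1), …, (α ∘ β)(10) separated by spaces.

6 1 3 7 10 5 4 2 8 9

(α ∘ β)(x) = α(β(x)). Computing each image: α(β(1)) = α(2) = 6, α(β(2)) = α(8) = 1, α(β(3)) = α(4) = 3, α(β(4)) = α(3) = 7, α(β(5)) = α(6) = 10, α(β(6)) = α(7) = 5, α(β(7)) = α(1) = 4, α(β(8)) = α(5) = 2, α(β(9)) = α(9) = 8, α(β(10)) = α(10) = 9.
Hence α ∘ β = [6 1 3 7 10 5 4 2 8 9].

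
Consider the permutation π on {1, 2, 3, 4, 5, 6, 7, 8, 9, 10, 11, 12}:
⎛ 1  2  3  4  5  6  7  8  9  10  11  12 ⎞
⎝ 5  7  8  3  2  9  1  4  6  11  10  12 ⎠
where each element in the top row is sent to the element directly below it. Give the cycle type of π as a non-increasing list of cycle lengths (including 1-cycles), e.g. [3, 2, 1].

[4, 3, 2, 2, 1]

The disjoint cycles are (1, 5, 2, 7)(3, 8, 4)(6, 9)(10, 11)(12), with lengths 4, 3, 2, 2, 1 in non-increasing order.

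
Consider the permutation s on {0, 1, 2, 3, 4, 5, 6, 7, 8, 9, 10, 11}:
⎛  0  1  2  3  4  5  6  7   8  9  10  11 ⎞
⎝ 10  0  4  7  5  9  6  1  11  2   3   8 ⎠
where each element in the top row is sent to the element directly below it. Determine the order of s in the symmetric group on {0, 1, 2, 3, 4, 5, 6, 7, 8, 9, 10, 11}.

20

Writing s as disjoint cycles, the cycle lengths are 5, 4, 2, 1.
The order is lcm(5, 4, 2) = 20.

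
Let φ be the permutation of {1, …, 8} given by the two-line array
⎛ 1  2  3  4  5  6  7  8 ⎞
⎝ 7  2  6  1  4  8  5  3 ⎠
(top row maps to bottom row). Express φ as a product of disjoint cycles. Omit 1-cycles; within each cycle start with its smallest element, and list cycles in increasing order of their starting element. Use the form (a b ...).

(1 7 5 4)(3 6 8)

Iterating φ from 1 gives 1 → 7 → 5 → 4 → 1; that is the 4-cycle (1 7 5 4).
Continuing from each remaining unvisited element yields (1 7 5 4)(3 6 8).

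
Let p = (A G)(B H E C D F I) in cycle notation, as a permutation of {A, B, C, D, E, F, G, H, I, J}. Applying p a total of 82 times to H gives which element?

H lies in the 7-cycle (B H E C D F I).
Since the cycle has length 7, p^82 acts on it the same as p^5 (82 mod 7 = 5).
Advancing 5 steps from H: H → E → C → D → F → I.

I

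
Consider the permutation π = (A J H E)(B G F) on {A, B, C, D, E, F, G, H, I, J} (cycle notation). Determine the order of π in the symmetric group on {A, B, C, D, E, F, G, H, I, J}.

The cycle type of π is (4, 3, 1, 1, 1).
The order of π is the least common multiple of its cycle lengths: lcm(4, 3) = 12.

12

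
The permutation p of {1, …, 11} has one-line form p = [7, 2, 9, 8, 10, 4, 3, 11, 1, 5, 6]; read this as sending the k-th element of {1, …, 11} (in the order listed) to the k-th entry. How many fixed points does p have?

The fixed points (elements with p(x) = x) are {2}, so there is 1.

1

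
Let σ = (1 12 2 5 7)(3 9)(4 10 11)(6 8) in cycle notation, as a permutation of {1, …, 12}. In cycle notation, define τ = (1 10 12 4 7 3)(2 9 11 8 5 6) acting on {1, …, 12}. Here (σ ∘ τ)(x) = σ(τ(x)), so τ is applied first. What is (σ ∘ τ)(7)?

9

(σ ∘ τ)(7) = σ(τ(7)). τ(7) = 3, then σ(3) = 9. So (σ ∘ τ)(7) = 9.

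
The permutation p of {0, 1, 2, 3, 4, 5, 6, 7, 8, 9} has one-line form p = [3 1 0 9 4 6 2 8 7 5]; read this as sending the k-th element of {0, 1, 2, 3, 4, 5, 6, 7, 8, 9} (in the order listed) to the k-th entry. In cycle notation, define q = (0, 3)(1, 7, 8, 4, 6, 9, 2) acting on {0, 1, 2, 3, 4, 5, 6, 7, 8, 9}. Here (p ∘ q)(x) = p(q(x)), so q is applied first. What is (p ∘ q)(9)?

0

First apply q: q(9) = 2, then p(2) = 0. Thus (p ∘ q)(9) = 0.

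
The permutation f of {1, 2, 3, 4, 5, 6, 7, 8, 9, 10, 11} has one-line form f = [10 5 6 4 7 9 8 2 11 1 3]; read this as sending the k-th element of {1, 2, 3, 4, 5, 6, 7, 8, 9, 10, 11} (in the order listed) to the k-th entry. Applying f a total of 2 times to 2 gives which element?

7

Tracing 2 → 5 → … returns to 2 after 4 steps, so 2 lies in a 4-cycle (2 5 7 8).
Advancing 2 steps from 2: 2 → 5 → 7.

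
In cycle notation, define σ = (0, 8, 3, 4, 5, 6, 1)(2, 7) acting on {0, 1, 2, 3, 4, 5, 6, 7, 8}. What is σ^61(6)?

6 lies in the 7-cycle (0, 8, 3, 4, 5, 6, 1).
On a 7-cycle, σ^7 is the identity, so σ^61 = σ^5 there (61 ≡ 5 mod 7).
Advancing 5 steps from 6: 6 → 1 → 0 → 8 → 3 → 4.

4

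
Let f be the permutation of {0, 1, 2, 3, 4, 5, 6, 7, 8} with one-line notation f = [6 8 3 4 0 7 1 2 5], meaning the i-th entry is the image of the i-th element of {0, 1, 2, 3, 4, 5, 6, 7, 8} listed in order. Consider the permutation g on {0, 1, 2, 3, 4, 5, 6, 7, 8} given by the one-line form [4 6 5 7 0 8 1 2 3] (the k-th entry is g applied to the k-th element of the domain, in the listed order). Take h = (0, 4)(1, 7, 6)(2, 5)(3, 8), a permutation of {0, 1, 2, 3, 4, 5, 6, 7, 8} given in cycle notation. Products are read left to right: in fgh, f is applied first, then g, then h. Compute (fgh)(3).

Apply the permutations in order: f(3) = 4, then g(4) = 0, then h(0) = 4. So (fgh)(3) = 4.

4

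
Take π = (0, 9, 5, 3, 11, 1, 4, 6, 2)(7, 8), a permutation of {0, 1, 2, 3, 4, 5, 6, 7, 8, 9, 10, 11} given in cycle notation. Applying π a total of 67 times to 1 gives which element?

1 lies in the 9-cycle (0, 9, 5, 3, 11, 1, 4, 6, 2).
Powers repeat with period 9 on this cycle, and 67 mod 9 = 4, so π^67(1) = π^4(1).
Stepping 4 places around the cycle: 1 → 4 → 6 → 2 → 0.

0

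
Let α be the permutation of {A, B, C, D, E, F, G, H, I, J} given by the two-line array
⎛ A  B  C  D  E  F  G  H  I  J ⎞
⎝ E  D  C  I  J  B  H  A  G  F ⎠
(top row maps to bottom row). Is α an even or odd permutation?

In disjoint-cycle form the cycle lengths are 9, 1.
A cycle is odd iff its length is even; α has 0 even-length cycles, so sgn(α) = (−1)^0 and α is even.

even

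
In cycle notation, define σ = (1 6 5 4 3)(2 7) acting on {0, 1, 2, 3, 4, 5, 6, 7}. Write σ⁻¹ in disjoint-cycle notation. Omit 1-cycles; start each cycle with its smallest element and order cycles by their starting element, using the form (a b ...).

(1 3 4 5 6)(2 7)

If σ sends a → b within a cycle, σ⁻¹ sends b → a; equivalently, reverse each cycle.
Reversing each cycle of σ and rotating so the smallest element leads gives (1 3 4 5 6)(2 7).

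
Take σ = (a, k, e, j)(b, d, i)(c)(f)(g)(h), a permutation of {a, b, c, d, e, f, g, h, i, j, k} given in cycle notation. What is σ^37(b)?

d

b lies in the 3-cycle (b, d, i).
Since the cycle has length 3, σ^37 acts on it the same as σ^1 (37 mod 3 = 1).
Advancing 1 step from b: b → d.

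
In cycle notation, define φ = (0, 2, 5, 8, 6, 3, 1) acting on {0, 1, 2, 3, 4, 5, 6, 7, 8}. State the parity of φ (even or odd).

even

The cycle lengths are 7, 1, 1.
A cycle is odd iff its length is even; φ has 0 even-length cycles, so sgn(φ) = (−1)^0 and φ is even.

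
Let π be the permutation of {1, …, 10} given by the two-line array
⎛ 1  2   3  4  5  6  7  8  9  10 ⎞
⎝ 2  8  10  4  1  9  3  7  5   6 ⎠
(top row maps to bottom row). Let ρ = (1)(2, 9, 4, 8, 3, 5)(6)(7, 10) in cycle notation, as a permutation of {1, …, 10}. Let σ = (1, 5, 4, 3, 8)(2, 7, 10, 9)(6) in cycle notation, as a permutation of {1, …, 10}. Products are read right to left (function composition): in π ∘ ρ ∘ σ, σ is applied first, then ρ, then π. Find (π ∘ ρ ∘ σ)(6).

9

(π ∘ ρ ∘ σ)(6) = π(ρ(σ(6))). σ(6) = 6, then ρ(6) = 6, then π(6) = 9, so the result is 9.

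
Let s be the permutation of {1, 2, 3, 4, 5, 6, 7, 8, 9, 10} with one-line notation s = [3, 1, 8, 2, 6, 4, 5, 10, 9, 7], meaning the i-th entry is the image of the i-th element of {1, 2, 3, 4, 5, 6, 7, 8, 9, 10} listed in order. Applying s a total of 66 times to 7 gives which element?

Tracing 7 → 5 → … returns to 7 after 9 steps, so 7 lies in a 9-cycle (1, 3, 8, 10, 7, 5, 6, 4, 2).
Since the cycle has length 9, s^66 acts on it the same as s^3 (66 mod 9 = 3).
Stepping 3 places around the cycle: 7 → 5 → 6 → 4.

4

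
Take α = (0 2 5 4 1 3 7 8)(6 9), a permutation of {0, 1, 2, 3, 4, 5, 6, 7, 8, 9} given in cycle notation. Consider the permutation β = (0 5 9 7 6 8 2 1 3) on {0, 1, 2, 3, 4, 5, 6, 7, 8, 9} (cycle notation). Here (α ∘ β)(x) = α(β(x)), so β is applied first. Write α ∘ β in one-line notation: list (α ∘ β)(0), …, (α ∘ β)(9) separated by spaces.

(α ∘ β)(x) = α(β(x)). Computing each image: α(β(0)) = α(5) = 4, α(β(1)) = α(3) = 7, α(β(2)) = α(1) = 3, α(β(3)) = α(0) = 2, α(β(4)) = α(4) = 1, α(β(5)) = α(9) = 6, α(β(6)) = α(8) = 0, α(β(7)) = α(6) = 9, α(β(8)) = α(2) = 5, α(β(9)) = α(7) = 8.
Hence α ∘ β = [4 7 3 2 1 6 0 9 5 8].

4 7 3 2 1 6 0 9 5 8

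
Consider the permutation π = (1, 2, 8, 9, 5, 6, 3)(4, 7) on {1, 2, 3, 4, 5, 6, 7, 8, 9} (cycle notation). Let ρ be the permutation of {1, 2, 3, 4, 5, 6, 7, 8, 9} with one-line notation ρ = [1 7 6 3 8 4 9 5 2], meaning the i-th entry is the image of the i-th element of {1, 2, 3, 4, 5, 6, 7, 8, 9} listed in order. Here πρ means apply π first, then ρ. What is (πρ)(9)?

(πρ)(9) = ρ(π(9)). π(9) = 5, then ρ(5) = 8. So (πρ)(9) = 8.

8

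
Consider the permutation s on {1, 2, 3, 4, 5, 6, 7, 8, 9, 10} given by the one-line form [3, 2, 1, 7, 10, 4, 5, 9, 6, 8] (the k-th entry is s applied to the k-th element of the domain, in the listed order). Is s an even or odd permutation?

In disjoint-cycle form the cycle lengths are 7, 2, 1.
A cycle of length ℓ contributes ℓ−1 transpositions, so s is a product of 6 + 1 = 7 transpositions — odd.

odd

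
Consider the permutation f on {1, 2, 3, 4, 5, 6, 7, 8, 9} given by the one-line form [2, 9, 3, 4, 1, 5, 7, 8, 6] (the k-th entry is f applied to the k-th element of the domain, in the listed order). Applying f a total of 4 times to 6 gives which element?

9

Tracing 6 → 5 → … returns to 6 after 5 steps, so 6 lies in a 5-cycle (1, 2, 9, 6, 5).
Stepping 4 places around the cycle: 6 → 5 → 1 → 2 → 9.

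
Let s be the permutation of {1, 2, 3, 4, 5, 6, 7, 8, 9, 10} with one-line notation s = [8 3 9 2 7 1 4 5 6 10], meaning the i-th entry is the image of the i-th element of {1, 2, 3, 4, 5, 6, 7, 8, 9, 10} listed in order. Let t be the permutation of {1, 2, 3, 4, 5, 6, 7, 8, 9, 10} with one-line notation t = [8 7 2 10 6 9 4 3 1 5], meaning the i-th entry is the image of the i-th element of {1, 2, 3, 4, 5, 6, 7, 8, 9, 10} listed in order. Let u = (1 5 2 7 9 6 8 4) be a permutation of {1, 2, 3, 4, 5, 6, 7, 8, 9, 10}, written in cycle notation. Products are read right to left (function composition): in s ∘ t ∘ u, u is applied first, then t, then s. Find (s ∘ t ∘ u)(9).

(s ∘ t ∘ u)(9) = s(t(u(9))). u(9) = 6, then t(6) = 9, then s(9) = 6, so the result is 6.

6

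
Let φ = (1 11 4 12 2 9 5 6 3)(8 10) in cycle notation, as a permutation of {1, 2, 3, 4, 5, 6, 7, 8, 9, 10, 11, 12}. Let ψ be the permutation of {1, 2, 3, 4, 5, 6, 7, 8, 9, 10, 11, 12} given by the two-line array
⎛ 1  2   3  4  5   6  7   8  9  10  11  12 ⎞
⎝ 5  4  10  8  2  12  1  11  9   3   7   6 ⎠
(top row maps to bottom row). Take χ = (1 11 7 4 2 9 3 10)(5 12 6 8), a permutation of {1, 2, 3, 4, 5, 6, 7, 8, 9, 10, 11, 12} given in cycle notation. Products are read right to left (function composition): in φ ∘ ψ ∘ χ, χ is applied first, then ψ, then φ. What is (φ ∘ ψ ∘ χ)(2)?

Apply the permutations in order: χ(2) = 9, then ψ(9) = 9, then φ(9) = 5. So (φ ∘ ψ ∘ χ)(2) = 5.

5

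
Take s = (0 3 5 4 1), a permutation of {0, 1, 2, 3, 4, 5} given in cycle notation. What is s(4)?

In the cycle (0 3 5 4 1), 4 is followed by 1, so s(4) = 1.

1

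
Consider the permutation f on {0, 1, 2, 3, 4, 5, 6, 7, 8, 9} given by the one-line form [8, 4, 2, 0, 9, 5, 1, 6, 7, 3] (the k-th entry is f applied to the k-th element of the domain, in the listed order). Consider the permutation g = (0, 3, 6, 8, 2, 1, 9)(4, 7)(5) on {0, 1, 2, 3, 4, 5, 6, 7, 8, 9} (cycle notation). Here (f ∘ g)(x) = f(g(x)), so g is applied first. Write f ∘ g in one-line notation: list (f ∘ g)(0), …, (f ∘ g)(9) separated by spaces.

0 3 4 1 6 5 7 9 2 8

For each element, apply g then f: 0 → 3 → 0; 1 → 9 → 3; 2 → 1 → 4; 3 → 6 → 1; 4 → 7 → 6; 5 → 5 → 5; 6 → 8 → 7; 7 → 4 → 9; 8 → 2 → 2; 9 → 0 → 8.
Collecting the images, f ∘ g = [0 3 4 1 6 5 7 9 2 8].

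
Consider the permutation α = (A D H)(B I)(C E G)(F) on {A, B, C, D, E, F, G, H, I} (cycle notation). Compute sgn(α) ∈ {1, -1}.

The cycle lengths are 3, 3, 2, 1.
A cycle of length ℓ contributes ℓ−1 transpositions, so α is a product of 2 + 2 + 1 = 5 transpositions — odd.

-1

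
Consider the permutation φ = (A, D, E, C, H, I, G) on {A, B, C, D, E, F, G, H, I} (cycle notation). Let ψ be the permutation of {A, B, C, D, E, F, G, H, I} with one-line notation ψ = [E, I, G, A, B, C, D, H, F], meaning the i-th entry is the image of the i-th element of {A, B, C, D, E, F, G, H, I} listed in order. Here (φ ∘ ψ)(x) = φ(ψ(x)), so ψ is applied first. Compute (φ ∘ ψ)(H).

(φ ∘ ψ)(H) = φ(ψ(H)). ψ(H) = H, then φ(H) = I. So (φ ∘ ψ)(H) = I.

I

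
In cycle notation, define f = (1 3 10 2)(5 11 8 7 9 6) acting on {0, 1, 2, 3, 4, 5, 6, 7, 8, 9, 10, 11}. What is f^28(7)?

11

7 lies in the 6-cycle (5 11 8 7 9 6).
Powers repeat with period 6 on this cycle, and 28 mod 6 = 4, so f^28(7) = f^4(7).
Stepping 4 places around the cycle: 7 → 9 → 6 → 5 → 11.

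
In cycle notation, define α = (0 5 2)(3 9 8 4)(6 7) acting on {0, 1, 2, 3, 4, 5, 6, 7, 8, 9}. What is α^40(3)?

3

3 lies in the 4-cycle (3 9 8 4).
On a 4-cycle, α^4 is the identity, so α^40 = α^0 there (40 ≡ 0 mod 4).
So α^40(3) = 3.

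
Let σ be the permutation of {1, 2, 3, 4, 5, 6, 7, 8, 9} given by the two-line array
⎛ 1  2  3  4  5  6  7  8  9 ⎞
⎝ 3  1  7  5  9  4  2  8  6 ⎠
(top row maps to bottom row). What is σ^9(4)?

Tracing 4 → 5 → … returns to 4 after 4 steps, so 4 lies in a 4-cycle (4, 5, 9, 6).
Powers repeat with period 4 on this cycle, and 9 mod 4 = 1, so σ^9(4) = σ^1(4).
Advancing 1 step from 4: 4 → 5.

5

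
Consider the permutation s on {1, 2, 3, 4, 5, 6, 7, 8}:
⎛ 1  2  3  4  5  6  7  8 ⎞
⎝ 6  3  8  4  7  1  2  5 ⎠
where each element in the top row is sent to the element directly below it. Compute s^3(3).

Tracing 3 → 8 → … returns to 3 after 5 steps, so 3 lies in a 5-cycle (2 3 8 5 7).
Stepping 3 places around the cycle: 3 → 8 → 5 → 7.

7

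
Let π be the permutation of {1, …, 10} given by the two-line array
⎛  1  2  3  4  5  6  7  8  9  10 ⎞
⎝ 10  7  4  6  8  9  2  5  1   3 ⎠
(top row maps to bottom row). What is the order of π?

The disjoint-cycle form of π has cycle lengths 6, 2, 2.
The order of π is the least common multiple of its cycle lengths: lcm(6, 2, 2) = 6.

6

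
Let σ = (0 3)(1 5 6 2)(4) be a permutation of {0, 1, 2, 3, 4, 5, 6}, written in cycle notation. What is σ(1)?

5

In the cycle (1 5 6 2), 1 is followed by 5, so σ(1) = 5.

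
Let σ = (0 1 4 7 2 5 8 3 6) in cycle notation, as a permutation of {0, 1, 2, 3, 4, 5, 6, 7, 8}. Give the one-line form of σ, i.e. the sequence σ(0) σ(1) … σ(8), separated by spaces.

Each element maps to the next entry in its cycle (wrapping to the front): 0↦1, 1↦4, 2↦5, 3↦6, 4↦7, 5↦8, 6↦0, 7↦2, 8↦3.
So the one-line form is 1 4 5 6 7 8 0 2 3.

1 4 5 6 7 8 0 2 3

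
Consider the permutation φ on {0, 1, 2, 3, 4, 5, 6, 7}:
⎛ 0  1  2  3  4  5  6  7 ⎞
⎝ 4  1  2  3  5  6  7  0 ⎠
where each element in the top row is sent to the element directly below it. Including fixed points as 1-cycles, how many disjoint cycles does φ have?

4

The cycle decomposition is (0, 4, 5, 6, 7)(1)(2)(3), which has 4 cycles (counting 1-cycles).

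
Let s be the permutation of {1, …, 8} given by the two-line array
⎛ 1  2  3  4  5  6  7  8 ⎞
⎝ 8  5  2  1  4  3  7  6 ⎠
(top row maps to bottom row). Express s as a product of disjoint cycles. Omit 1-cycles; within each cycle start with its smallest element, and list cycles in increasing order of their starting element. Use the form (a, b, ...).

Iterating s from 1 gives 1 → 8 → 6 → 3 → 2 → 5 → 4 → 1; that is the 7-cycle (1, 8, 6, 3, 2, 5, 4).
Continuing from each remaining unvisited element yields (1, 8, 6, 3, 2, 5, 4).

(1, 8, 6, 3, 2, 5, 4)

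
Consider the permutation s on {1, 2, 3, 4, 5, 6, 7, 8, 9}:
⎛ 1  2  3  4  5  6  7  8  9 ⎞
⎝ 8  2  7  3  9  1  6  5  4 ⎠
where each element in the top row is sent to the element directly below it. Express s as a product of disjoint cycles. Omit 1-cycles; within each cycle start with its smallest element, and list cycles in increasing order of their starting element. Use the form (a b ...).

From 1: 1 → 8 → 5 → 9 → 4 → 3 → 7 → 6 → 1, closing the cycle (1 8 5 9 4 3 7 6).
Continuing from each remaining unvisited element yields (1 8 5 9 4 3 7 6).

(1 8 5 9 4 3 7 6)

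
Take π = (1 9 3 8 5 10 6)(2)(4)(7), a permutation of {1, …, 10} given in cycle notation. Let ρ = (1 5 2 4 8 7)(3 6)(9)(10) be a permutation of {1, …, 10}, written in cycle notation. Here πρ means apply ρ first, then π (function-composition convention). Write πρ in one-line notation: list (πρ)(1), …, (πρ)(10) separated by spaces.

(πρ)(x) = π(ρ(x)). Computing each image: π(ρ(1)) = π(5) = 10, π(ρ(2)) = π(4) = 4, π(ρ(3)) = π(6) = 1, π(ρ(4)) = π(8) = 5, π(ρ(5)) = π(2) = 2, π(ρ(6)) = π(3) = 8, π(ρ(7)) = π(1) = 9, π(ρ(8)) = π(7) = 7, π(ρ(9)) = π(9) = 3, π(ρ(10)) = π(10) = 6.
Hence πρ = [10 4 1 5 2 8 9 7 3 6].

10 4 1 5 2 8 9 7 3 6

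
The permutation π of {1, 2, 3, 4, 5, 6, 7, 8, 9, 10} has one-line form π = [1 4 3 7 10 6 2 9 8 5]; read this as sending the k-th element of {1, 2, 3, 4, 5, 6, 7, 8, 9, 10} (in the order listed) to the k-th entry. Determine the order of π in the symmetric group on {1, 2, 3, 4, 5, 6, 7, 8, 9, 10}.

Writing π as disjoint cycles, the cycle lengths are 3, 2, 2, 1, 1, 1.
The order of π is the least common multiple of its cycle lengths: lcm(3, 2, 2) = 6.

6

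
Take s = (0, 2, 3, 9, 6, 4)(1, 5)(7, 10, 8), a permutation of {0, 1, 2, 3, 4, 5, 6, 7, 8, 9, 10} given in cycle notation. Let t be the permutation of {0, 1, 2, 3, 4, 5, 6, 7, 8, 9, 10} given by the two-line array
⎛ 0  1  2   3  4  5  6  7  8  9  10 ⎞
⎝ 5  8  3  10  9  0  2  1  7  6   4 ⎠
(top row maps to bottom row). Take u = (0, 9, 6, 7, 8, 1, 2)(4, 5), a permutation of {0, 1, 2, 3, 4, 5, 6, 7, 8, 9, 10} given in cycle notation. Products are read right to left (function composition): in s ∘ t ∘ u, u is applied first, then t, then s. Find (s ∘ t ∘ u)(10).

(s ∘ t ∘ u)(10) = s(t(u(10))). u(10) = 10, then t(10) = 4, then s(4) = 0, so the result is 0.

0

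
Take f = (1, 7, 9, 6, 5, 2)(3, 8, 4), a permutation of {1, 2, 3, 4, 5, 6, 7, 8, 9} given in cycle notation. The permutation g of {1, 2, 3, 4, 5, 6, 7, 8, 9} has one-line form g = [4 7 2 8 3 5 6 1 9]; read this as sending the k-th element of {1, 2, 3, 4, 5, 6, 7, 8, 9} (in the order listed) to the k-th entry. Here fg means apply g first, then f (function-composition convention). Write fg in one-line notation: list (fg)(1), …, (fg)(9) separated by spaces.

(fg)(x) = f(g(x)). Computing each image: f(g(1)) = f(4) = 3, f(g(2)) = f(7) = 9, f(g(3)) = f(2) = 1, f(g(4)) = f(8) = 4, f(g(5)) = f(3) = 8, f(g(6)) = f(5) = 2, f(g(7)) = f(6) = 5, f(g(8)) = f(1) = 7, f(g(9)) = f(9) = 6.
Hence fg = [3 9 1 4 8 2 5 7 6].

3 9 1 4 8 2 5 7 6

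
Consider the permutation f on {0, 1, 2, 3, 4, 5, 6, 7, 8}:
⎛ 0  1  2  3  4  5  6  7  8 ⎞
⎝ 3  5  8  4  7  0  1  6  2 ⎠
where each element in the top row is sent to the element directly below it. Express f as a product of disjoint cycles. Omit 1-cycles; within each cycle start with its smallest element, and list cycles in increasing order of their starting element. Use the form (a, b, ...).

From 0: 0 → 3 → 4 → 7 → 6 → 1 → 5 → 0, closing the cycle (0, 3, 4, 7, 6, 1, 5).
Continuing from each remaining unvisited element yields (0, 3, 4, 7, 6, 1, 5)(2, 8).

(0, 3, 4, 7, 6, 1, 5)(2, 8)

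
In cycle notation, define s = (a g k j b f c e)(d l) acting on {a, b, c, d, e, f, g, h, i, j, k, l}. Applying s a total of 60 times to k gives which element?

k lies in the 8-cycle (a g k j b f c e).
Since the cycle has length 8, s^60 acts on it the same as s^4 (60 mod 8 = 4).
Advancing 4 steps from k: k → j → b → f → c.

c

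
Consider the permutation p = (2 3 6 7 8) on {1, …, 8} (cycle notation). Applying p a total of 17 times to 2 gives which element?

6

2 lies in the 5-cycle (2 3 6 7 8).
Since the cycle has length 5, p^17 acts on it the same as p^2 (17 mod 5 = 2).
Stepping 2 places around the cycle: 2 → 3 → 6.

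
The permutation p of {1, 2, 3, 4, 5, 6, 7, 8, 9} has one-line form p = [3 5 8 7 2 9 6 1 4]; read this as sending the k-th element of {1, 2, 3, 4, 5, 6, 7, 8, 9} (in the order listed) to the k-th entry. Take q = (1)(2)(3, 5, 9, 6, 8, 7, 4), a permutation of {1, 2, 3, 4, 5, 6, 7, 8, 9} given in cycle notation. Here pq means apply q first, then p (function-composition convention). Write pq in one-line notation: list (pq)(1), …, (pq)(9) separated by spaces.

For each element, apply q then p: 1 → 1 → 3; 2 → 2 → 5; 3 → 5 → 2; 4 → 3 → 8; 5 → 9 → 4; 6 → 8 → 1; 7 → 4 → 7; 8 → 7 → 6; 9 → 6 → 9.
So pq in one-line form is 3 5 2 8 4 1 7 6 9.

3 5 2 8 4 1 7 6 9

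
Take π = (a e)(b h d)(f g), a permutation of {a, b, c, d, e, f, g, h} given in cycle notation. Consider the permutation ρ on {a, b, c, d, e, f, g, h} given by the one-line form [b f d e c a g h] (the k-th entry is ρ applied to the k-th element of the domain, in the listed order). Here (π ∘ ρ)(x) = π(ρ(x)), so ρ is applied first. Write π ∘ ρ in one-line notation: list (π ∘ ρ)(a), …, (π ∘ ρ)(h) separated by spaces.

Chase each element through ρ then π: a → b → h; b → f → g; c → d → b; d → e → a; e → c → c; f → a → e; g → g → f; h → h → d.
So π ∘ ρ in one-line form is h g b a c e f d.

h g b a c e f d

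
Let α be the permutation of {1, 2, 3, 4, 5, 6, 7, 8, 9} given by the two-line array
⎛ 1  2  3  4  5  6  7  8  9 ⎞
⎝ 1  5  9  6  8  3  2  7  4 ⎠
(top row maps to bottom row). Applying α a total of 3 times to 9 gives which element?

Tracing 9 → 4 → … returns to 9 after 4 steps, so 9 lies in a 4-cycle (3 9 4 6).
Stepping 3 places around the cycle: 9 → 4 → 6 → 3.

3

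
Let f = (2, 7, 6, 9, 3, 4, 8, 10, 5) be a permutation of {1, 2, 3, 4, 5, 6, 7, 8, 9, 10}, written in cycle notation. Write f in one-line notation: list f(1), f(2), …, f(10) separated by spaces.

1 7 4 8 2 9 6 10 3 5

Each element maps to the next entry in its cycle (wrapping to the front): 1→1, 2→7, 3→4, 4→8, 5→2, 6→9, 7→6, 8→10, 9→3, 10→5.
Listing these in domain order gives 1 7 4 8 2 9 6 10 3 5.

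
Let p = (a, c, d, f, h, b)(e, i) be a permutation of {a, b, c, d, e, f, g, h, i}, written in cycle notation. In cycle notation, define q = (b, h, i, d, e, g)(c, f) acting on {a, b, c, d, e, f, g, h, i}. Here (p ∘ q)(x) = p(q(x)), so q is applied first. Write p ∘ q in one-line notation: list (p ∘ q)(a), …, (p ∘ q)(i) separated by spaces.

c b h i g d a e f

Chase each element through q then p: a → a → c; b → h → b; c → f → h; d → e → i; e → g → g; f → c → d; g → b → a; h → i → e; i → d → f.
So p ∘ q in one-line form is c b h i g d a e f.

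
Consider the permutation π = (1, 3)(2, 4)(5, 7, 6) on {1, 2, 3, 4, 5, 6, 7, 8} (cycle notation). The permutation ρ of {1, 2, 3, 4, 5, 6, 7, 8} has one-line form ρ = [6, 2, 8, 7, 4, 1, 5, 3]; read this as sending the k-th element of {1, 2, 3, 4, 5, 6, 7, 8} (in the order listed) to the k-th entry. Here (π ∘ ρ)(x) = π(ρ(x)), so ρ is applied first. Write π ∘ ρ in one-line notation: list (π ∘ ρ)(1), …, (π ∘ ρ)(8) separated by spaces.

5 4 8 6 2 3 7 1

Chase each element through ρ then π: 1 → 6 → 5; 2 → 2 → 4; 3 → 8 → 8; 4 → 7 → 6; 5 → 4 → 2; 6 → 1 → 3; 7 → 5 → 7; 8 → 3 → 1.
So π ∘ ρ in one-line form is 5 4 8 6 2 3 7 1.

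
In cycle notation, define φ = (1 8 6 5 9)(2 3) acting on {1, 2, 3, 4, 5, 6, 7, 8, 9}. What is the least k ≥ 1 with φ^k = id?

The disjoint cycles have lengths 5, 2, 1, 1.
The order is lcm(5, 2) = 10.

10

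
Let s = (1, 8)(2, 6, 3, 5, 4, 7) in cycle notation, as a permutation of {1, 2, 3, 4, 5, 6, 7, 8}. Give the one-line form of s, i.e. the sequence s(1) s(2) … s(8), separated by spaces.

Reading each image from the cycles: 1→8, 2→6, 3→5, 4→7, 5→4, 6→3, 7→2, 8→1.
So the one-line form is 8 6 5 7 4 3 2 1.

8 6 5 7 4 3 2 1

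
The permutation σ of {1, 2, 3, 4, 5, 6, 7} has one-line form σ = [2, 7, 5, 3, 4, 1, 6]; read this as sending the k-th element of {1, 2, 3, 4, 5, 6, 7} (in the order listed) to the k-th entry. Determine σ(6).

1

6 is element number 6 of the domain, and entry number 6 of the one-line form is 1, so σ(6) = 1.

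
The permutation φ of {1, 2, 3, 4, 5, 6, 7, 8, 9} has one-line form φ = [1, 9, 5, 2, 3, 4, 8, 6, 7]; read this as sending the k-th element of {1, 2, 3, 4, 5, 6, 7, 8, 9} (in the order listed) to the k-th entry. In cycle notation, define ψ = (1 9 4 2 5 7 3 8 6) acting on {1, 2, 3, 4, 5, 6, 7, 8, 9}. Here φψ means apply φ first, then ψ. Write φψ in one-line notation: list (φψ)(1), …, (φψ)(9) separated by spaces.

9 4 7 5 8 2 6 1 3

For each element, apply φ then ψ: 1 → 1 → 9; 2 → 9 → 4; 3 → 5 → 7; 4 → 2 → 5; 5 → 3 → 8; 6 → 4 → 2; 7 → 8 → 6; 8 → 6 → 1; 9 → 7 → 3.
Collecting the images, φψ = [9 4 7 5 8 2 6 1 3].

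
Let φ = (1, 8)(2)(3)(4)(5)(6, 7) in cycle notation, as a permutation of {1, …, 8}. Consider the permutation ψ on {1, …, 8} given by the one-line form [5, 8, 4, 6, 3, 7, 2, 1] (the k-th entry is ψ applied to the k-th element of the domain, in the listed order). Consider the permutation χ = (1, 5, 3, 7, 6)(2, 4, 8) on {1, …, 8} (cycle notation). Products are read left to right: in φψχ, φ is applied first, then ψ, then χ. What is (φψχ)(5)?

7

Chase 5: φ(5) = 5; ψ(5) = 3; χ(3) = 7. Hence (φψχ)(5) = 7.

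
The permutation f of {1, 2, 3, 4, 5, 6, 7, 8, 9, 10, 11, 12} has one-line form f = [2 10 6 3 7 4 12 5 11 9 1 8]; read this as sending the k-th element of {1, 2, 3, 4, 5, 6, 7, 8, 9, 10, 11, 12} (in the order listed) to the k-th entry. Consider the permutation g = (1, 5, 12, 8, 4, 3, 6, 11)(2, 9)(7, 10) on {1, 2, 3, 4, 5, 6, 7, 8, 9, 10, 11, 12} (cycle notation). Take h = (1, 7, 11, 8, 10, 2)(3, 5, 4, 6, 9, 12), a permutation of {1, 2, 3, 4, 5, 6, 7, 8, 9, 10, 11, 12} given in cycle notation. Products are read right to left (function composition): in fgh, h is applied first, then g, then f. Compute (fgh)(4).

Apply the permutations in order: h(4) = 6, then g(6) = 11, then f(11) = 1. So (fgh)(4) = 1.

1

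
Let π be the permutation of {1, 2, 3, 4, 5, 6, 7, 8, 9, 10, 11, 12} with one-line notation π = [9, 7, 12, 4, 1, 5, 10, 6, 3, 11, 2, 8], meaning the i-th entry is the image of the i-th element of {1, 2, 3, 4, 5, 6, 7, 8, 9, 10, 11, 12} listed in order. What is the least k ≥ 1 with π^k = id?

Writing π as disjoint cycles, the cycle lengths are 7, 4, 1.
The order is lcm(7, 4) = 28.

28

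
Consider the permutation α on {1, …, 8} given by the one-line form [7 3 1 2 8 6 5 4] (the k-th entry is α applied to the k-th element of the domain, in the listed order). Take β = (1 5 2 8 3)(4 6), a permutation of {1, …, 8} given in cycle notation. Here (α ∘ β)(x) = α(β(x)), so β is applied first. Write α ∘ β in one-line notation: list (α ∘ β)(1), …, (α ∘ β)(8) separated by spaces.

8 4 7 6 3 2 5 1

(α ∘ β)(x) = α(β(x)). Computing each image: α(β(1)) = α(5) = 8, α(β(2)) = α(8) = 4, α(β(3)) = α(1) = 7, α(β(4)) = α(6) = 6, α(β(5)) = α(2) = 3, α(β(6)) = α(4) = 2, α(β(7)) = α(7) = 5, α(β(8)) = α(3) = 1.
Hence α ∘ β = [8 4 7 6 3 2 5 1].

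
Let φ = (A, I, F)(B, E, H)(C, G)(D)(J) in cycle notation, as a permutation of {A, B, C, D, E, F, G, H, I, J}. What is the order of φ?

6

The cycle type of φ is (3, 3, 2, 1, 1).
The order is lcm(3, 3, 2) = 6.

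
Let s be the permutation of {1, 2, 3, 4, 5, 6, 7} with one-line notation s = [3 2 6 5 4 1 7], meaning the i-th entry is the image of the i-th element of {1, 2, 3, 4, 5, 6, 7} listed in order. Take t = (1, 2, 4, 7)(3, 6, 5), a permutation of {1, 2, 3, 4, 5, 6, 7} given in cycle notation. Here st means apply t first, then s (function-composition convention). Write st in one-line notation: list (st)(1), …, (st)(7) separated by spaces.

For each element, apply t then s: 1 → 2 → 2; 2 → 4 → 5; 3 → 6 → 1; 4 → 7 → 7; 5 → 3 → 6; 6 → 5 → 4; 7 → 1 → 3.
Collecting the images, st = [2 5 1 7 6 4 3].

2 5 1 7 6 4 3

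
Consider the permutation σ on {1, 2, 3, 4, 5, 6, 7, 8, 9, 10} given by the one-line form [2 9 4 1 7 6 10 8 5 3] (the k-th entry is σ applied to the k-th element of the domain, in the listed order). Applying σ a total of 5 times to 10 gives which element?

Tracing 10 → 3 → … returns to 10 after 8 steps, so 10 lies in an 8-cycle (1 2 9 5 7 10 3 4).
Advancing 5 steps from 10: 10 → 3 → 4 → 1 → 2 → 9.

9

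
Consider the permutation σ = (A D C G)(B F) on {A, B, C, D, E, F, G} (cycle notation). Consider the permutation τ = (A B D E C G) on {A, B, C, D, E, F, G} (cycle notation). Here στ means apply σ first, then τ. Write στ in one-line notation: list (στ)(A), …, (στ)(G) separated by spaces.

For each element, apply σ then τ: A → D → E; B → F → F; C → G → A; D → C → G; E → E → C; F → B → D; G → A → B.
So στ in one-line form is E F A G C D B.

E F A G C D B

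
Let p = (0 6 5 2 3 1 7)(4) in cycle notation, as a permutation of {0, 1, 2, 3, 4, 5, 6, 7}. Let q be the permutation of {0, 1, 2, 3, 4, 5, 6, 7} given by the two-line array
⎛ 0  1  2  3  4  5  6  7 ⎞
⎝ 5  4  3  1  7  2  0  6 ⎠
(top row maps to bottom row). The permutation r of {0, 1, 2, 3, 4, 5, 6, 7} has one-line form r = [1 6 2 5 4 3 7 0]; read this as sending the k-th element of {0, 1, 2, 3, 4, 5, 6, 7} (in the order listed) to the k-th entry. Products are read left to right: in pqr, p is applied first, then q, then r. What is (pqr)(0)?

Chase 0: p(0) = 6; q(6) = 0; r(0) = 1. Hence (pqr)(0) = 1.

1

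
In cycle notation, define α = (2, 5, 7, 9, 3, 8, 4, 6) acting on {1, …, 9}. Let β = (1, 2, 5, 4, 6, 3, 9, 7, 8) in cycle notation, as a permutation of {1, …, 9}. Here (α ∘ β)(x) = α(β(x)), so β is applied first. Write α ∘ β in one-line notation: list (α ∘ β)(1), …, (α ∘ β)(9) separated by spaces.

For each element, apply β then α: 1 → 2 → 5; 2 → 5 → 7; 3 → 9 → 3; 4 → 6 → 2; 5 → 4 → 6; 6 → 3 → 8; 7 → 8 → 4; 8 → 1 → 1; 9 → 7 → 9.
Collecting the images, α ∘ β = [5 7 3 2 6 8 4 1 9].

5 7 3 2 6 8 4 1 9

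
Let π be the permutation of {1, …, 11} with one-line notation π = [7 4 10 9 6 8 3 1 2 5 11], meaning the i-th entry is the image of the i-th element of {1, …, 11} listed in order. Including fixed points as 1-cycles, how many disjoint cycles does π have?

The cycle decomposition is (1, 7, 3, 10, 5, 6, 8)(2, 4, 9)(11), which has 3 cycles (counting 1-cycles).

3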